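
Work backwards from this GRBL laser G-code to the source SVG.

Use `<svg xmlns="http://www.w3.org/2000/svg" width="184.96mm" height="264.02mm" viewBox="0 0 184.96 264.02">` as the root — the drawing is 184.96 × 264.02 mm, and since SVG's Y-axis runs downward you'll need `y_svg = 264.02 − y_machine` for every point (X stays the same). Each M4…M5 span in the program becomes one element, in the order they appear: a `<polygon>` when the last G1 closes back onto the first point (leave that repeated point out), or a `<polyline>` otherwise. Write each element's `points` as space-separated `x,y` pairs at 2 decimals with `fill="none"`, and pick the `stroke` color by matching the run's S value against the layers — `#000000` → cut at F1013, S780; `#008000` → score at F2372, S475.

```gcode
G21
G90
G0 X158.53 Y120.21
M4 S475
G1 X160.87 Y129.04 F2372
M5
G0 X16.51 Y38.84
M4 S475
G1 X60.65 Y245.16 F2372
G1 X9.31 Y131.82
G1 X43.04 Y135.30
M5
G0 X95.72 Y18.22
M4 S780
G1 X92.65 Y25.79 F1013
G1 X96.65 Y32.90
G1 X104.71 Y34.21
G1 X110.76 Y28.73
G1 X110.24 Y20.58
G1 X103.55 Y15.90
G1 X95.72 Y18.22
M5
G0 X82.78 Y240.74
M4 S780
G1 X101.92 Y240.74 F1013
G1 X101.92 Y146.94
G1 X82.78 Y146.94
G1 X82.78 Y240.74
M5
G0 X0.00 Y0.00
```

y_svg = 264.02 − y_m.

[1] S475→`#008000` (score); open run; points: 158.53,143.81 160.87,134.98

[2] S475→`#008000` (score); open run; points: 16.51,225.18 60.65,18.86 9.31,132.20 43.04,128.72

[3] S780→`#000000` (cut); closed run; points: 95.72,245.80 92.65,238.23 96.65,231.12 104.71,229.81 110.76,235.29 110.24,243.44 103.55,248.12

[4] S780→`#000000` (cut); closed run; points: 82.78,23.28 101.92,23.28 101.92,117.08 82.78,117.08

<svg xmlns="http://www.w3.org/2000/svg" width="184.96mm" height="264.02mm" viewBox="0 0 184.96 264.02">
  <polyline points="158.53,143.81 160.87,134.98" fill="none" stroke="#008000"/>
  <polyline points="16.51,225.18 60.65,18.86 9.31,132.20 43.04,128.72" fill="none" stroke="#008000"/>
  <polygon points="95.72,245.80 92.65,238.23 96.65,231.12 104.71,229.81 110.76,235.29 110.24,243.44 103.55,248.12" fill="none" stroke="#000000"/>
  <polygon points="82.78,23.28 101.92,23.28 101.92,117.08 82.78,117.08" fill="none" stroke="#000000"/>
</svg>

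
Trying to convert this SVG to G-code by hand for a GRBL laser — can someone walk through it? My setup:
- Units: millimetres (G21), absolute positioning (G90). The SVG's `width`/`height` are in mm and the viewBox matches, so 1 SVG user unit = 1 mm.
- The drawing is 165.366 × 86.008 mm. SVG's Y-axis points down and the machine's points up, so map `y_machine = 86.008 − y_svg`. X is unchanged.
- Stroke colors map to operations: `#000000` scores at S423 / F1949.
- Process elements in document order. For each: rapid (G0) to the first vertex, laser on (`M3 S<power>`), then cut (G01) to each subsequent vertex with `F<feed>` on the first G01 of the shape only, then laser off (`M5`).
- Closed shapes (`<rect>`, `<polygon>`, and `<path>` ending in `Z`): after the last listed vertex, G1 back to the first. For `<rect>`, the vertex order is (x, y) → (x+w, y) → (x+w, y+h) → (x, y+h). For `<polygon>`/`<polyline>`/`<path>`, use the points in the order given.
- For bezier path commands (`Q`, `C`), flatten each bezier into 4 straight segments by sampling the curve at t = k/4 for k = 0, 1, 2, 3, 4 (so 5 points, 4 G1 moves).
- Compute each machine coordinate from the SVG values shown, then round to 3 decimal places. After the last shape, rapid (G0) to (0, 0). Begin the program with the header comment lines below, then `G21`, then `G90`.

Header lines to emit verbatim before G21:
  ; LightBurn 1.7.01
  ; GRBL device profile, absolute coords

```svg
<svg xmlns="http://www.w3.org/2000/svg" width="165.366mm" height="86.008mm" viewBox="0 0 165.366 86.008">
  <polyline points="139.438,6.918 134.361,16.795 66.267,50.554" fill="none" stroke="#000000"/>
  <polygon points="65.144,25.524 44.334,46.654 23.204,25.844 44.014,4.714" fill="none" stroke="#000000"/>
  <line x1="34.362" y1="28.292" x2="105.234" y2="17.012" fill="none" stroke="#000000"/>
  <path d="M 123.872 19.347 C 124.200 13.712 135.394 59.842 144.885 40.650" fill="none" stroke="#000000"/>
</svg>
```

; LightBurn 1.7.01
; GRBL device profile, absolute coords
G21
G90
G0 X139.438 Y79.090
M3 S423
G01 X134.361 Y69.213 F1949
G01 X66.267 Y35.454
M5
G0 X65.144 Y60.484
M3 S423
G01 X44.334 Y39.354 F1949
G01 X23.204 Y60.164
G01 X44.014 Y81.294
G01 X65.144 Y60.484
M5
G0 X34.362 Y57.716
M3 S423
G01 X105.234 Y68.996 F1949
M5
G0 X123.872 Y66.661
M3 S423
G01 X125.959 Y63.011 F1949
G01 X130.942 Y50.926
G01 X137.644 Y41.382
G01 X144.885 Y45.358
M5
G0 X0.000 Y0.000

viewBox `0 0 165.366 86.008` with mm width/height → 1 unit = 1 mm. Flip: y_m = 86.008 − y_svg.

**Shape 1** — `<polyline>` open polyline, stroke `#000000` → score (S423, F1949). Machine vertices: (139.438,79.090) → (134.361,69.213) → (66.267,35.454). Open path.

**Shape 2** — `<polygon>` regular polygon, stroke `#000000` → score (S423, F1949). Machine vertices: (65.144,60.484) → (44.334,39.354) → (23.204,60.164) → (44.014,81.294) → (65.144,60.484). Closed: final G1 returns to the first vertex.

**Shape 3** — `<line>` line segment, stroke `#000000` → score (S423, F1949). Machine vertices: (34.362,57.716) → (105.234,68.996). Open path.

**Shape 4** — `<path>` cubic bezier, stroke `#000000` → score (S423, F1949). Control points (SVG): P0=(123.872,19.347), P1=(124.200,13.712), P2=(135.394,59.842), P3=(144.885,40.650); sampled at t=k/4. Machine vertices: (123.872,66.661) → (125.959,63.011) → (130.942,50.926) → (137.644,41.382) → (144.885,45.358). Open path.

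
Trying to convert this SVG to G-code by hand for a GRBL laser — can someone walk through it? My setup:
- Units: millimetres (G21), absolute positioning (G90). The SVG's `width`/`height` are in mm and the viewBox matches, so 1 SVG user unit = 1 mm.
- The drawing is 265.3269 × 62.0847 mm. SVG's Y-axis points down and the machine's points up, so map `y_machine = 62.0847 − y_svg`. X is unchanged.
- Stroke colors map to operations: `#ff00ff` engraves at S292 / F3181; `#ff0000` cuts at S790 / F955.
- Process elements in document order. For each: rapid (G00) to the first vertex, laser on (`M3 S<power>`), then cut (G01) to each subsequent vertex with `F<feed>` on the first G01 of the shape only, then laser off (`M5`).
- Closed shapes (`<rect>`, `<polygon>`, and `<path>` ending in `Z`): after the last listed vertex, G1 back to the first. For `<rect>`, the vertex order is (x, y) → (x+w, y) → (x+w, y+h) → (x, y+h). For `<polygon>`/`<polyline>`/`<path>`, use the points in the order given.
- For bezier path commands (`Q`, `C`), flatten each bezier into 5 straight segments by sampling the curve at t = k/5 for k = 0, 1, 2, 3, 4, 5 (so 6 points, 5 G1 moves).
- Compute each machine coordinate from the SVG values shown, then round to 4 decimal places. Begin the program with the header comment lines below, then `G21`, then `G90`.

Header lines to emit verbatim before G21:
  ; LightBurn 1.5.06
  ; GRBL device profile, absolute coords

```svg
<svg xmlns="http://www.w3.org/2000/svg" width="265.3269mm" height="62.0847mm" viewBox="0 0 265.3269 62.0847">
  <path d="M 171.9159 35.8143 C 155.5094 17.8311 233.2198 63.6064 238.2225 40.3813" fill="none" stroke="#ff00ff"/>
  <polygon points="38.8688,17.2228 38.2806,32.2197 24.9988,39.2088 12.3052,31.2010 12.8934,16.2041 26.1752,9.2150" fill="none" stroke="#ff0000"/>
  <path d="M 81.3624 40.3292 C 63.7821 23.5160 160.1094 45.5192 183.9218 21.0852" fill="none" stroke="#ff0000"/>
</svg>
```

1 u = 1 mm; y_m = 62.0847 − y.

[1] `<path>` cubic bezier, #ff00ff→engrave S292 F3181: (171.9159,26.2704) → (172.0314,30.4714) → (186.7274,25.7427) → (207.9963,18.4569) → (227.8306,14.9863) → (238.2225,21.7034)

[2] `<polygon>` regular polygon, #ff0000→cut S790 F955: (38.8688,44.8619) → (38.2806,29.8650) → (24.9988,22.8759) → (12.3052,30.8837) → (12.8934,45.8806) → (26.1752,52.8697) → (38.8688,44.8619) (closed)

[3] `<path>` cubic bezier, #ff0000→cut S790 F955: (81.3624,21.7555) → (82.9918,27.8675) → (103.0106,28.7557) → (132.4708,28.5123) → (162.4240,31.2295) → (183.9218,40.9995)

; LightBurn 1.5.06
; GRBL device profile, absolute coords
G21
G90
G00 X171.9159 Y26.2704
M3 S292
G01 X172.0314 Y30.4714 F3181
G01 X186.7274 Y25.7427
G01 X207.9963 Y18.4569
G01 X227.8306 Y14.9863
G01 X238.2225 Y21.7034
M5
G00 X38.8688 Y44.8619
M3 S790
G01 X38.2806 Y29.8650 F955
G01 X24.9988 Y22.8759
G01 X12.3052 Y30.8837
G01 X12.8934 Y45.8806
G01 X26.1752 Y52.8697
G01 X38.8688 Y44.8619
M5
G00 X81.3624 Y21.7555
M3 S790
G01 X82.9918 Y27.8675 F955
G01 X103.0106 Y28.7557
G01 X132.4708 Y28.5123
G01 X162.4240 Y31.2295
G01 X183.9218 Y40.9995
M5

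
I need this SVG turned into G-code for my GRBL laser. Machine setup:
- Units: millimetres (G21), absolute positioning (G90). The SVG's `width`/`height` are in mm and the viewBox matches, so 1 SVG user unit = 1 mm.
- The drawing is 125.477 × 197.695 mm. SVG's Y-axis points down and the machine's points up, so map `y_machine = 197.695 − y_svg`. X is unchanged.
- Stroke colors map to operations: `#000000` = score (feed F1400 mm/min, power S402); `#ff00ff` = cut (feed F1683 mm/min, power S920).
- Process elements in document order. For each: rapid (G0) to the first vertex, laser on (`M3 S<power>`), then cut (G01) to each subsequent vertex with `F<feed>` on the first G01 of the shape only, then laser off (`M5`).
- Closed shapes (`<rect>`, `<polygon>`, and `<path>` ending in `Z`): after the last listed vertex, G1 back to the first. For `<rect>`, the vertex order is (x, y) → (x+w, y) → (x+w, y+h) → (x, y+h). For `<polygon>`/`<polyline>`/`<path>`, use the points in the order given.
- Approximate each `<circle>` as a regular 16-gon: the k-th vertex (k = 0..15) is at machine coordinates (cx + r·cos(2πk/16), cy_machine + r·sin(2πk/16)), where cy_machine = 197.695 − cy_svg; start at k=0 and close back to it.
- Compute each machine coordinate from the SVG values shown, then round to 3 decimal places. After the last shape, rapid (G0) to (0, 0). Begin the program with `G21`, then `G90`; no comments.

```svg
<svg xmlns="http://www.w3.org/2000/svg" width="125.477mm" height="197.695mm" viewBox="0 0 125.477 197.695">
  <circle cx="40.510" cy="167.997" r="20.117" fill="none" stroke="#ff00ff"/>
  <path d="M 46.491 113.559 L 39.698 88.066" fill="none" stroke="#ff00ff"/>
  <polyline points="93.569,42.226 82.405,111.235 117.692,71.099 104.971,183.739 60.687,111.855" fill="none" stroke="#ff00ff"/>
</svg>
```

G21
G90
G0 X60.627 Y29.698
M3 S920
G01 X59.096 Y37.396 F1683
G01 X54.735 Y43.923
G01 X48.208 Y48.284
G01 X40.510 Y49.815
G01 X32.812 Y48.284
G01 X26.285 Y43.923
G01 X21.924 Y37.396
G01 X20.393 Y29.698
G01 X21.924 Y22.000
G01 X26.285 Y15.473
G01 X32.812 Y11.112
G01 X40.510 Y9.581
G01 X48.208 Y11.112
G01 X54.735 Y15.473
G01 X59.096 Y22.000
G01 X60.627 Y29.698
M5
G0 X46.491 Y84.136
M3 S920
G01 X39.698 Y109.629 F1683
M5
G0 X93.569 Y155.469
M3 S920
G01 X82.405 Y86.460 F1683
G01 X117.692 Y126.596
G01 X104.971 Y13.956
G01 X60.687 Y85.840
M5
G0 X0.000 Y0.000

viewBox `0 0 125.477 197.695` with mm width/height → 1 unit = 1 mm. Flip: y_m = 197.695 − y_svg.

**Shape 1** — `<circle>` circle, stroke `#ff00ff` → cut (S920, F1683). Machine vertices: (60.627,29.698) → (59.096,37.396) → (54.735,43.923) → (48.208,48.284) → (40.510,49.815) → (32.812,48.284) → (26.285,43.923) → (21.924,37.396) → (20.393,29.698) → (21.924,22.000) → (26.285,15.473) → (32.812,11.112) → (40.510,9.581) → (48.208,11.112) → (54.735,15.473) → (59.096,22.000) → (60.627,29.698). Closed: final G1 returns to the first vertex.

**Shape 2** — `<path>` line segment, stroke `#ff00ff` → cut (S920, F1683). Machine vertices: (46.491,84.136) → (39.698,109.629). Open path.

**Shape 3** — `<polyline>` open polyline, stroke `#ff00ff` → cut (S920, F1683). Machine vertices: (93.569,155.469) → (82.405,86.460) → (117.692,126.596) → (104.971,13.956) → (60.687,85.840). Open path.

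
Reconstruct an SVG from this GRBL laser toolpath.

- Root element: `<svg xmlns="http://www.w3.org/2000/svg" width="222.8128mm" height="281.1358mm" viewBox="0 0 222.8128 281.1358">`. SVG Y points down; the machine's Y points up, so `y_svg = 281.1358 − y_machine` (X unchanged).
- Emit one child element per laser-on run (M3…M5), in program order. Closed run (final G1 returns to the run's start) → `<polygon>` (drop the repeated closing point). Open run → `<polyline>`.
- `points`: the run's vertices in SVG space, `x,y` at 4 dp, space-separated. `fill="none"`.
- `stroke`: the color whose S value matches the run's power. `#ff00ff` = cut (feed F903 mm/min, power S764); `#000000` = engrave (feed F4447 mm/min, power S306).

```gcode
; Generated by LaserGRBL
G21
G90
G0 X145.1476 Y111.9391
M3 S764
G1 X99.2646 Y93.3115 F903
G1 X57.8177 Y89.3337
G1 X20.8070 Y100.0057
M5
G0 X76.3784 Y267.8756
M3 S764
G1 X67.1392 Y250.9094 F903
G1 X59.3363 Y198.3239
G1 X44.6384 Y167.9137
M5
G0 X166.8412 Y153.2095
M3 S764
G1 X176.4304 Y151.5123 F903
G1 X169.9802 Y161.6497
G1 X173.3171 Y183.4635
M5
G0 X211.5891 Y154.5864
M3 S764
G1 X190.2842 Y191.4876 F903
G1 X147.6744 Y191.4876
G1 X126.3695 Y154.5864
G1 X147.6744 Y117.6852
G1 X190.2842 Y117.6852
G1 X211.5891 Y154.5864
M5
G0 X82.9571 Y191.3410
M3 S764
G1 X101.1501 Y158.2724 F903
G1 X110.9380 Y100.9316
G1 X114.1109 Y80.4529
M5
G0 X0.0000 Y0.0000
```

<svg xmlns="http://www.w3.org/2000/svg" width="222.8128mm" height="281.1358mm" viewBox="0 0 222.8128 281.1358">
  <polyline points="145.1476,169.1967 99.2646,187.8243 57.8177,191.8021 20.8070,181.1301" fill="none" stroke="#ff00ff"/>
  <polyline points="76.3784,13.2602 67.1392,30.2264 59.3363,82.8119 44.6384,113.2221" fill="none" stroke="#ff00ff"/>
  <polyline points="166.8412,127.9263 176.4304,129.6235 169.9802,119.4861 173.3171,97.6723" fill="none" stroke="#ff00ff"/>
  <polygon points="211.5891,126.5494 190.2842,89.6482 147.6744,89.6482 126.3695,126.5494 147.6744,163.4506 190.2842,163.4506" fill="none" stroke="#ff00ff"/>
  <polyline points="82.9571,89.7948 101.1501,122.8634 110.9380,180.2042 114.1109,200.6829" fill="none" stroke="#ff00ff"/>
</svg>

Machine Y-up, SVG Y-down with viewBox height 281.1358, so y_svg = 281.1358 − y_machine; X carries over. Every run uses S764, so all elements get stroke `#ff00ff` (cut).

Run 1: The run is open, so emit a `<polyline>` with points (Y-flipped): 145.1476,169.1967 99.2646,187.8243 57.8177,191.8021 20.8070,181.1301.

Run 2: The run is open, so emit a `<polyline>` with points (Y-flipped): 76.3784,13.2602 67.1392,30.2264 59.3363,82.8119 44.6384,113.2221.

Run 3: The run is open, so emit a `<polyline>` with points (Y-flipped): 166.8412,127.9263 176.4304,129.6235 169.9802,119.4861 173.3171,97.6723.

Run 4: The run returns to its start, so emit a `<polygon>` with points (Y-flipped): 211.5891,126.5494 190.2842,89.6482 147.6744,89.6482 126.3695,126.5494 147.6744,163.4506 190.2842,163.4506.

Run 5: The run is open, so emit a `<polyline>` with points (Y-flipped): 82.9571,89.7948 101.1501,122.8634 110.9380,180.2042 114.1109,200.6829.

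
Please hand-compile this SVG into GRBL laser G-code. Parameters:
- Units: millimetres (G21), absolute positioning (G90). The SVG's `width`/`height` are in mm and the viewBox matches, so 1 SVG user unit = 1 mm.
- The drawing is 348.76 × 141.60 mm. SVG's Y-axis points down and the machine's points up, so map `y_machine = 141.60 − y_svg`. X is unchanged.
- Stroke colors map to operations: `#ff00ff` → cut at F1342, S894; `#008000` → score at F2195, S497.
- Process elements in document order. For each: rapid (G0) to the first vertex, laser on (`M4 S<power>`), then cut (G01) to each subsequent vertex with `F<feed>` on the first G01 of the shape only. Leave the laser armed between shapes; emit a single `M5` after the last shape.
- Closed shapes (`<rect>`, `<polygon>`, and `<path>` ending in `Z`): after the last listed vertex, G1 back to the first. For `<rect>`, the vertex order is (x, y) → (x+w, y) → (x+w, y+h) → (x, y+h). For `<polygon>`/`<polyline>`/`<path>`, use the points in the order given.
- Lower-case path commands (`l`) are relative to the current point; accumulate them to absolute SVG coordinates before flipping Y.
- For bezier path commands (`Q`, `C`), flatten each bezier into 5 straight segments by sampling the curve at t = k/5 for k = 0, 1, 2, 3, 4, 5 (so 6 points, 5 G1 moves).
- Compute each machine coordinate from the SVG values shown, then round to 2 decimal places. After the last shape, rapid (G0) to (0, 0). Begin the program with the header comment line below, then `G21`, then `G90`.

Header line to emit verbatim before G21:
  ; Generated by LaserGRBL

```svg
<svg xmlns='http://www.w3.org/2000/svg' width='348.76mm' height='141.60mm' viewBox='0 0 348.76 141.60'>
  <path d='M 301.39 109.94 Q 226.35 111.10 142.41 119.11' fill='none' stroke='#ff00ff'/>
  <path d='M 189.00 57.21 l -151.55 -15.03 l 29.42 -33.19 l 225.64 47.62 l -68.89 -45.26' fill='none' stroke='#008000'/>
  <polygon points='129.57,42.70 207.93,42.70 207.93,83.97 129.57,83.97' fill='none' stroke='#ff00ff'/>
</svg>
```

; Generated by LaserGRBL
G21
G90
G0 X301.39 Y31.66
M4 S894
G01 X271.02 Y30.92 F1342
G01 X239.93 Y29.64
G01 X208.14 Y27.80
G01 X175.63 Y25.42
G01 X142.41 Y22.49
G0 X189.00 Y84.39
M4 S497
G01 X37.45 Y99.42 F2195
G01 X66.87 Y132.61
G01 X292.51 Y84.99
G01 X223.62 Y130.25
G0 X129.57 Y98.90
M4 S894
G01 X207.93 Y98.90 F1342
G01 X207.93 Y57.63
G01 X129.57 Y57.63
G01 X129.57 Y98.90
M5
G0 X0.00 Y0.00

viewBox `0 0 348.76 141.60` with mm width/height → 1 unit = 1 mm. Flip: y_m = 141.60 − y_svg.

**Shape 1** — `<path>` quadratic bezier, stroke `#ff00ff` → cut (S894, F1342). Control points (SVG): P0=(301.39,109.94), P1=(226.35,111.10), P2=(142.41,119.11); sampled at t=k/5. Machine vertices: (301.39,31.66) → (271.02,30.92) → (239.93,29.64) → (208.14,27.80) → (175.63,25.42) → (142.41,22.49). Open path.

**Shape 2** — `<path>` open polyline, stroke `#008000` → score (S497, F2195). Machine vertices: (189.00,84.39) → (37.45,99.42) → (66.87,132.61) → (292.51,84.99) → (223.62,130.25). Open path.

**Shape 3** — `<polygon>` rectangle, stroke `#ff00ff` → cut (S894, F1342). Machine vertices: (129.57,98.90) → (207.93,98.90) → (207.93,57.63) → (129.57,57.63) → (129.57,98.90). Closed: final G1 returns to the first vertex.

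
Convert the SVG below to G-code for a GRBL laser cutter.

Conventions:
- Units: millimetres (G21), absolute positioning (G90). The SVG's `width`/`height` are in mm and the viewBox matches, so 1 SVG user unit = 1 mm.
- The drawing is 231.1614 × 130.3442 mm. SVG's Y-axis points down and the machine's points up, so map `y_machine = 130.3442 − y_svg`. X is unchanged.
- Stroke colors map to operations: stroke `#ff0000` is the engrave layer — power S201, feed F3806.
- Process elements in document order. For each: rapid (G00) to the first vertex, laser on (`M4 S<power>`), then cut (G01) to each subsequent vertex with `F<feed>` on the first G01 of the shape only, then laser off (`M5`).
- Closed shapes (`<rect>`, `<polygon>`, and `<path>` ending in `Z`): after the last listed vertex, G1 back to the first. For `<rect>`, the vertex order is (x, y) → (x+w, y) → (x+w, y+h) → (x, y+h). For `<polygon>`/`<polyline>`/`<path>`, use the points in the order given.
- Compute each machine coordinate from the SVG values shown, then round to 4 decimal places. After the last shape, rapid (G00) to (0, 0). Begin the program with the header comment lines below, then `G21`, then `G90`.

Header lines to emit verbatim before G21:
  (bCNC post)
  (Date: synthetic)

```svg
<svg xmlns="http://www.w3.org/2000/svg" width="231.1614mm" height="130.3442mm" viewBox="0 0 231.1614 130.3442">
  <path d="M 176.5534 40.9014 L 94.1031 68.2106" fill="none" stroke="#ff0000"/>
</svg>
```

(bCNC post)
(Date: synthetic)
G21
G90
G00 X176.5534 Y89.4428
M4 S201
G01 X94.1031 Y62.1336 F3806
M5
G00 X0.0000 Y0.0000

Since the viewBox matches the mm dimensions, user units are millimetres directly. The only transform is the Y-flip y_m = 130.3442 − y_svg.

Shape 1 is a line segment drawn with `<path>`. Its stroke #ff0000 means engrave at S201, F3806. After flipping Y the toolpath is (176.5534,89.4428) → (94.1031,62.1336).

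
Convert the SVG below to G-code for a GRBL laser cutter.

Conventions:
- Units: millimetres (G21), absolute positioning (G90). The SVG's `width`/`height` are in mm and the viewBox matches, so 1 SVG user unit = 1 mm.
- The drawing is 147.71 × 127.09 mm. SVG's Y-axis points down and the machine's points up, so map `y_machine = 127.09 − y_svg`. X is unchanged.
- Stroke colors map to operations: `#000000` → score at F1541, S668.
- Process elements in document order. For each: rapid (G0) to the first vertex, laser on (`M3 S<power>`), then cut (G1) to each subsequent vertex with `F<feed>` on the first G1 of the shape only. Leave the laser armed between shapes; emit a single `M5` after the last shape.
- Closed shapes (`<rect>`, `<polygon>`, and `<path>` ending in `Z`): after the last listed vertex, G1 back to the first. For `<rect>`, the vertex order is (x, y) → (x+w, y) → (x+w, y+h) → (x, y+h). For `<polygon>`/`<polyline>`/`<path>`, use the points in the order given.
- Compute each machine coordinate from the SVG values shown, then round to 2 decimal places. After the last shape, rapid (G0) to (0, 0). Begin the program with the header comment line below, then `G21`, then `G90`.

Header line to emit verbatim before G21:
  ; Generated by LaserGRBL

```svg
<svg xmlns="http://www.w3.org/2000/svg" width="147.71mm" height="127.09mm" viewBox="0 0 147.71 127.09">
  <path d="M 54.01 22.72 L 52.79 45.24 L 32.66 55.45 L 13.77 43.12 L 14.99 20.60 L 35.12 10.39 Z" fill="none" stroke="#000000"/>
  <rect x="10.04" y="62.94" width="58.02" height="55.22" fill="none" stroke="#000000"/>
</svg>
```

; Generated by LaserGRBL
G21
G90
G0 X54.01 Y104.37
M3 S668
G1 X52.79 Y81.85 F1541
G1 X32.66 Y71.64
G1 X13.77 Y83.97
G1 X14.99 Y106.49
G1 X35.12 Y116.70
G1 X54.01 Y104.37
G0 X10.04 Y64.15
M3 S668
G1 X68.06 Y64.15 F1541
G1 X68.06 Y8.93
G1 X10.04 Y8.93
G1 X10.04 Y64.15
M5
G0 X0.00 Y0.00

Since the viewBox matches the mm dimensions, user units are millimetres directly. The only transform is the Y-flip y_m = 127.09 − y_svg.

Shape 1 is a regular polygon drawn with `<path>`. Its stroke #000000 means score at S668, F1541. After flipping Y the toolpath is (54.01,104.37) → (52.79,81.85) → (32.66,71.64) → (13.77,83.97) → (14.99,106.49) → (35.12,116.70) → (54.01,104.37), returning to the start.

Shape 2 is a rectangle drawn with `<rect>`. Its stroke #000000 means score at S668, F1541. After flipping Y the toolpath is (10.04,64.15) → (68.06,64.15) → (68.06,8.93) → (10.04,8.93) → (10.04,64.15), returning to the start.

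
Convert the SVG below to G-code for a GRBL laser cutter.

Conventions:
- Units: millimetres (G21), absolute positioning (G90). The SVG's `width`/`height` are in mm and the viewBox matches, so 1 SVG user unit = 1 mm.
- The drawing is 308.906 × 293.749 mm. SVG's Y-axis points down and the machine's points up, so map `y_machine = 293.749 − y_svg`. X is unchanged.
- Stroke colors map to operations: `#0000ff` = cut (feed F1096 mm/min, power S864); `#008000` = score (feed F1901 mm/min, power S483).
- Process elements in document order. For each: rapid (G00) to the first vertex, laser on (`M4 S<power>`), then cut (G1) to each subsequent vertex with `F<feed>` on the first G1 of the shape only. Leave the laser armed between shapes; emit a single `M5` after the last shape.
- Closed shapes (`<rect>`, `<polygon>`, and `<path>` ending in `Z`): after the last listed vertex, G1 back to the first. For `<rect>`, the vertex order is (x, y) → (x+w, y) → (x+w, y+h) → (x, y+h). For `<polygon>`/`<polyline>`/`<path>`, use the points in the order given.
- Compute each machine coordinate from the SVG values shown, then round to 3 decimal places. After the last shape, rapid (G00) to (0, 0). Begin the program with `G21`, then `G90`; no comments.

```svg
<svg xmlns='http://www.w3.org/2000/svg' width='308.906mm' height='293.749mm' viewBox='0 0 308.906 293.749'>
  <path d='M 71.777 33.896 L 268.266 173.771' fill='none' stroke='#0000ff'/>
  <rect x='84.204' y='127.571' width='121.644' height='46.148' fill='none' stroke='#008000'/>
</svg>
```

G21
G90
G00 X71.777 Y259.853
M4 S864
G1 X268.266 Y119.978 F1096
G00 X84.204 Y166.178
M4 S483
G1 X205.848 Y166.178 F1901
G1 X205.848 Y120.030
G1 X84.204 Y120.030
G1 X84.204 Y166.178
M5
G00 X0.000 Y0.000

1 u = 1 mm; y_m = 293.749 − y.

[1] `<path>` line segment, #0000ff→cut S864 F1096: (71.777,259.853) → (268.266,119.978)

[2] `<rect>` rectangle, #008000→score S483 F1901: (84.204,166.178) → (205.848,166.178) → (205.848,120.030) → (84.204,120.030) → (84.204,166.178) (closed)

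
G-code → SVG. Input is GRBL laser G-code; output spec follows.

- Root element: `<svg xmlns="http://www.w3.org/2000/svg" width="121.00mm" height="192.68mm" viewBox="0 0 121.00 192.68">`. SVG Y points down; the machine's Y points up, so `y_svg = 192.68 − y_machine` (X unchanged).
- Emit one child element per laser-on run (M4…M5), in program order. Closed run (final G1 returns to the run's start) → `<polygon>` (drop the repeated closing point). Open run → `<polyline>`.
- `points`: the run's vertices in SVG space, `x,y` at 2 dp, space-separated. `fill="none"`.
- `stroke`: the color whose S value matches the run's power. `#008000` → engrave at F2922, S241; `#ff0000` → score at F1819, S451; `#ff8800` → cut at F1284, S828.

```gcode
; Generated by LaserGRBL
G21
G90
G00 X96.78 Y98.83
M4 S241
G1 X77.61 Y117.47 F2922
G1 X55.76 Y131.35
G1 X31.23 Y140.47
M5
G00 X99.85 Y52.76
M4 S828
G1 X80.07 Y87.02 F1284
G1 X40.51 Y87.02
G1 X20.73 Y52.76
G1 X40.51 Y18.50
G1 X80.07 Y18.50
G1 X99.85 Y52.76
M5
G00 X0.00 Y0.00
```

<svg xmlns="http://www.w3.org/2000/svg" width="121.00mm" height="192.68mm" viewBox="0 0 121.00 192.68">
  <polyline points="96.78,93.85 77.61,75.21 55.76,61.33 31.23,52.21" fill="none" stroke="#008000"/>
  <polygon points="99.85,139.92 80.07,105.66 40.51,105.66 20.73,139.92 40.51,174.18 80.07,174.18" fill="none" stroke="#ff8800"/>
</svg>

Each laser-on run becomes one SVG element. Flip Y back into SVG space with y_svg = 192.68 − y_machine.

Run 1: power S241 maps to stroke `#008000` (engrave). The run is open, so emit a `<polyline>` with points (Y-flipped): 96.78,93.85 77.61,75.21 55.76,61.33 31.23,52.21.

Run 2: the run's S828 means `#ff8800` (cut). The run returns to its start, so emit a `<polygon>` with points (Y-flipped): 99.85,139.92 80.07,105.66 40.51,105.66 20.73,139.92 40.51,174.18 80.07,174.18.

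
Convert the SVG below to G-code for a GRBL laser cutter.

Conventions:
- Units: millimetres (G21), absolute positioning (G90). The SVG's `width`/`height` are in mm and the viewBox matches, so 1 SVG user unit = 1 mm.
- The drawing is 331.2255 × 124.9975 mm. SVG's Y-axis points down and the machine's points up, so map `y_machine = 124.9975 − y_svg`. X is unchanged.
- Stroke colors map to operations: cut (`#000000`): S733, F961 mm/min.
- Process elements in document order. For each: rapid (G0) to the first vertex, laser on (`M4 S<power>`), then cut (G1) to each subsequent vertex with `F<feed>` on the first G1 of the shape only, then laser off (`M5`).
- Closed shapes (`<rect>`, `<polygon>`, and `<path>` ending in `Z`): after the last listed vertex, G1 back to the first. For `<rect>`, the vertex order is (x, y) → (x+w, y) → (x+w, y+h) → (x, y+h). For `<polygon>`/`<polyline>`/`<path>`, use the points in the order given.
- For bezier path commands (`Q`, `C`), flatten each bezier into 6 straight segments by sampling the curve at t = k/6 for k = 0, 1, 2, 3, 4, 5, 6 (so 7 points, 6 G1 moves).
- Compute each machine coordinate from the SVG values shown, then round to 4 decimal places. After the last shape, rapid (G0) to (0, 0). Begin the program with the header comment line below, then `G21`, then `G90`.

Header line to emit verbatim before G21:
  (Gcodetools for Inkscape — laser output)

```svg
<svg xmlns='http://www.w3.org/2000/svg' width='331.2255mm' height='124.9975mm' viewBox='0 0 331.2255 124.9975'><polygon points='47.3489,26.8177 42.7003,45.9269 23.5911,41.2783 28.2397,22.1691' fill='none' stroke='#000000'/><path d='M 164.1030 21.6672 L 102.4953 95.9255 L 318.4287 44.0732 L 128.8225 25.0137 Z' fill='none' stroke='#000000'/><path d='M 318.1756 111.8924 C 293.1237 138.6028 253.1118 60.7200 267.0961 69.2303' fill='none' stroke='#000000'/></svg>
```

1 u = 1 mm; y_m = 124.9975 − y.

[1] `<polygon>` regular polygon, #000000→cut S733 F961: (47.3489,98.1798) → (42.7003,79.0706) → (23.5911,83.7192) → (28.2397,102.8284) → (47.3489,98.1798) (closed)

[2] `<path>` closed polygon, #000000→cut S733 F961: (164.1030,103.3303) → (102.4953,29.0720) → (318.4287,80.9243) → (128.8225,99.9838) → (164.1030,103.3303) (closed)

[3] `<path>` cubic bezier, #000000→cut S733 F961: (318.1756,13.1051) → (304.7222,7.5818) → (290.6910,14.1855) → (277.9973,27.6111) → (268.5566,42.5534) → (264.2844,53.7071) → (267.0961,55.7672)

(Gcodetools for Inkscape — laser output)
G21
G90
G0 X47.3489 Y98.1798
M4 S733
G1 X42.7003 Y79.0706 F961
G1 X23.5911 Y83.7192
G1 X28.2397 Y102.8284
G1 X47.3489 Y98.1798
M5
G0 X164.1030 Y103.3303
M4 S733
G1 X102.4953 Y29.0720 F961
G1 X318.4287 Y80.9243
G1 X128.8225 Y99.9838
G1 X164.1030 Y103.3303
M5
G0 X318.1756 Y13.1051
M4 S733
G1 X304.7222 Y7.5818 F961
G1 X290.6910 Y14.1855
G1 X277.9973 Y27.6111
G1 X268.5566 Y42.5534
G1 X264.2844 Y53.7071
G1 X267.0961 Y55.7672
M5
G0 X0.0000 Y0.0000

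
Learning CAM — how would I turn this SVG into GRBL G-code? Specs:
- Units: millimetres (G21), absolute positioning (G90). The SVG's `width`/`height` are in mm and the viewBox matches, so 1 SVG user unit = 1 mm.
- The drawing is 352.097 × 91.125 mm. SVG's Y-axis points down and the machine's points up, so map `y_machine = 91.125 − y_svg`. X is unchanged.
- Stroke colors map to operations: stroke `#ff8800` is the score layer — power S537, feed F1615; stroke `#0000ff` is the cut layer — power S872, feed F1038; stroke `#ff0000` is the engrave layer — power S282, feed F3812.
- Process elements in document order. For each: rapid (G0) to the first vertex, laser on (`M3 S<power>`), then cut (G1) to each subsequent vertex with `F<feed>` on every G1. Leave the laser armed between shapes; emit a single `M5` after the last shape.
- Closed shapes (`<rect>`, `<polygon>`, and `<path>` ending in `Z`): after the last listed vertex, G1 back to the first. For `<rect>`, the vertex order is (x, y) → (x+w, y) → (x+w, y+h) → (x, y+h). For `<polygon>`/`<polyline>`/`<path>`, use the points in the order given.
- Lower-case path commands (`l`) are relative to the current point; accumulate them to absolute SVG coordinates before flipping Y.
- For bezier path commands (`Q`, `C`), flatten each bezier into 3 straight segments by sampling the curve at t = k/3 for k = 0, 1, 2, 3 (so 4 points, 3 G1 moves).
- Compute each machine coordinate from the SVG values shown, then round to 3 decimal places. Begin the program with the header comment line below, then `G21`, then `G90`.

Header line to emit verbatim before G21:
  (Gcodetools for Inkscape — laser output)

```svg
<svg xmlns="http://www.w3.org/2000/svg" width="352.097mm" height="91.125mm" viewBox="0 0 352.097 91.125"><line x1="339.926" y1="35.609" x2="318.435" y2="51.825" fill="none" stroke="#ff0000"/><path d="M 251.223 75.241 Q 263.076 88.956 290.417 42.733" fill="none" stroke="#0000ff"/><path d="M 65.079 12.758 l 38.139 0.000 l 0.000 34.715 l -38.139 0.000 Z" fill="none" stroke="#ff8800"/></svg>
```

(Gcodetools for Inkscape — laser output)
G21
G90
G0 X339.926 Y55.516
M3 S282
G1 X318.435 Y39.300 F3812
G0 X251.223 Y15.884
M3 S872
G1 X260.846 Y13.400 F1038
G1 X273.911 Y24.236 F1038
G1 X290.417 Y48.392 F1038
G0 X65.079 Y78.367
M3 S537
G1 X103.218 Y78.367 F1615
G1 X103.218 Y43.652 F1615
G1 X65.079 Y43.652 F1615
G1 X65.079 Y78.367 F1615
M5

Since the viewBox matches the mm dimensions, user units are millimetres directly. The only transform is the Y-flip y_m = 91.125 − y_svg.

Shape 1 is a line segment drawn with `<line>`. Its stroke #ff0000 means engrave at S282, F3812. After flipping Y the toolpath is (339.926,55.516) → (318.435,39.300).

Shape 2 is a quadratic bezier drawn with `<path>`. Its stroke #0000ff means cut at S872, F1038. After flipping Y the toolpath is (251.223,15.884) → (260.846,13.400) → (273.911,24.236) → (290.417,48.392).

Shape 3 is a rectangle drawn with `<path>`. Its stroke #ff8800 means score at S537, F1615. After flipping Y the toolpath is (65.079,78.367) → (103.218,78.367) → (103.218,43.652) → (65.079,43.652) → (65.079,78.367), returning to the start.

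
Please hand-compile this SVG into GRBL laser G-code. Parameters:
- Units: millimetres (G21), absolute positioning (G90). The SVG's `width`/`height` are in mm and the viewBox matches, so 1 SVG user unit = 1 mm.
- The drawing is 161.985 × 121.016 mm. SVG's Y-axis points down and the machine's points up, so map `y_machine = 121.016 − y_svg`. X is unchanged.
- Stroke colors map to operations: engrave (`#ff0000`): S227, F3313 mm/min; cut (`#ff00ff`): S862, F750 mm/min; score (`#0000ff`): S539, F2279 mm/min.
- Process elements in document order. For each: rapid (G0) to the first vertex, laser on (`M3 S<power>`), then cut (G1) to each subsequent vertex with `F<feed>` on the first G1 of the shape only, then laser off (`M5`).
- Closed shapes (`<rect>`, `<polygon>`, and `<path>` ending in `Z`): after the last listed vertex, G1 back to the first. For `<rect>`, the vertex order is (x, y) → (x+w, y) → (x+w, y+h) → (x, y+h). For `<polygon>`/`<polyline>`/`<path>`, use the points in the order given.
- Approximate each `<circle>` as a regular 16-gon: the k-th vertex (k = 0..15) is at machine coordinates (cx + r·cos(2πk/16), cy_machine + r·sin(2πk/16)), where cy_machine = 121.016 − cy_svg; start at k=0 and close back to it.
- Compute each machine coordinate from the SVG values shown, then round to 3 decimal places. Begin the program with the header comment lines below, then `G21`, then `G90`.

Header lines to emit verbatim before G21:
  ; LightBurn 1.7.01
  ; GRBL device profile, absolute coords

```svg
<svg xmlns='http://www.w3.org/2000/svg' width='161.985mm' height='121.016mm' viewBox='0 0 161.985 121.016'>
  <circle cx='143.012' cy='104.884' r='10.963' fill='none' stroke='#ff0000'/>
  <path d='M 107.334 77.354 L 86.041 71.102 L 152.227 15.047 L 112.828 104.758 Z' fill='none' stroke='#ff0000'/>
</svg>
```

viewBox `0 0 161.985 121.016` with mm width/height → 1 unit = 1 mm. Flip: y_m = 121.016 − y_svg.

**Shape 1** — `<circle>` circle, stroke `#ff0000` → engrave (S227, F3313). Machine vertices: (153.975,16.132) → (153.140,20.327) → (150.764,23.884) → (147.207,26.260) → (143.012,27.095) → (138.817,26.260) → (135.260,23.884) → (132.884,20.327) → (132.049,16.132) → (132.884,11.937) → (135.260,8.380) → (138.817,6.004) → (143.012,5.169) → (147.207,6.004) → (150.764,8.380) → (153.140,11.937) → (153.975,16.132). Closed: final G1 returns to the first vertex.

**Shape 2** — `<path>` closed polygon, stroke `#ff0000` → engrave (S227, F3313). Machine vertices: (107.334,43.662) → (86.041,49.914) → (152.227,105.969) → (112.828,16.258) → (107.334,43.662). Closed: final G1 returns to the first vertex.

; LightBurn 1.7.01
; GRBL device profile, absolute coords
G21
G90
G0 X153.975 Y16.132
M3 S227
G1 X153.140 Y20.327 F3313
G1 X150.764 Y23.884
G1 X147.207 Y26.260
G1 X143.012 Y27.095
G1 X138.817 Y26.260
G1 X135.260 Y23.884
G1 X132.884 Y20.327
G1 X132.049 Y16.132
G1 X132.884 Y11.937
G1 X135.260 Y8.380
G1 X138.817 Y6.004
G1 X143.012 Y5.169
G1 X147.207 Y6.004
G1 X150.764 Y8.380
G1 X153.140 Y11.937
G1 X153.975 Y16.132
M5
G0 X107.334 Y43.662
M3 S227
G1 X86.041 Y49.914 F3313
G1 X152.227 Y105.969
G1 X112.828 Y16.258
G1 X107.334 Y43.662
M5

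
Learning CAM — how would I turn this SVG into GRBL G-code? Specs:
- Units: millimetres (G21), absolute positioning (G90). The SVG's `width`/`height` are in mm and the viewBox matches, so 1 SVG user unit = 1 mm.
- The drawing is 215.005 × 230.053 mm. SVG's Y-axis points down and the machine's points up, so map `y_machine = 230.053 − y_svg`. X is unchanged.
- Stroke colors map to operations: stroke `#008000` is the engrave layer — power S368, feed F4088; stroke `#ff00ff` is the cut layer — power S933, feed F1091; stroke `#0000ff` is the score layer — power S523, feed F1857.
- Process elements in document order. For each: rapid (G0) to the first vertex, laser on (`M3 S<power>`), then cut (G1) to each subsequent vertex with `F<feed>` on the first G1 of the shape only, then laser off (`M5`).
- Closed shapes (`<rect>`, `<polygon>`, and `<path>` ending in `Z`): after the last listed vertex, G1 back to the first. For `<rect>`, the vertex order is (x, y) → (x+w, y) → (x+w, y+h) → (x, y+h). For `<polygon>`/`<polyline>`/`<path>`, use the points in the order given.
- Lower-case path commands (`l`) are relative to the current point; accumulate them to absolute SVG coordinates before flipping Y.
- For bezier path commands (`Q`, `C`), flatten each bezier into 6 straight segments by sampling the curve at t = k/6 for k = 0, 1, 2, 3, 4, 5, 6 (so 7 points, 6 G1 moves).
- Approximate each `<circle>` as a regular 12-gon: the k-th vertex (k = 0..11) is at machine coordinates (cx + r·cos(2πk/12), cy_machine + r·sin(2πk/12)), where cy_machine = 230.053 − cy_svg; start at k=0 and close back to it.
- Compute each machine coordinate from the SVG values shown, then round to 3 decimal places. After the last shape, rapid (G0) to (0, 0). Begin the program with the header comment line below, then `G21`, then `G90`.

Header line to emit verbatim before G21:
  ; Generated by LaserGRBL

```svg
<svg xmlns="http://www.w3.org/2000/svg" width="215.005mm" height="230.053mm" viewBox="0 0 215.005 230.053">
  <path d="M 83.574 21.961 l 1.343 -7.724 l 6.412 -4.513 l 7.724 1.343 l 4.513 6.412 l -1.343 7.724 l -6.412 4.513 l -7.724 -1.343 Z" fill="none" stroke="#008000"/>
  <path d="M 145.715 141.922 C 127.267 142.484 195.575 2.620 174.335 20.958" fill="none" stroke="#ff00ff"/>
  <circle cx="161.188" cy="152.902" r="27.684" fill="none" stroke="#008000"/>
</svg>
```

Since the viewBox matches the mm dimensions, user units are millimetres directly. The only transform is the Y-flip y_m = 230.053 − y_svg.

Shape 1 is a regular polygon drawn with `<path>`. Its stroke #008000 means engrave at S368, F4088. After flipping Y the toolpath is (83.574,208.092) → (84.917,215.816) → (91.329,220.329) → (99.053,218.986) → (103.566,212.574) → (102.223,204.850) → (95.811,200.337) → (88.087,201.680) → (83.574,208.092), returning to the start.

Shape 2 is a cubic bezier drawn with `<path>`. Its stroke #ff00ff means cut at S933, F1091. After flipping Y the toolpath is (145.715,88.131) → (142.904,98.170) → (149.656,123.317) → (161.072,155.279) → (172.255,185.759) → (178.309,206.463) → (174.335,209.095).

Shape 3 is a circle drawn with `<circle>`. Its stroke #008000 means engrave at S368, F4088. After flipping Y the toolpath is (188.872,77.151) → (185.163,90.993) → (175.030,101.126) → (161.188,104.835) → (147.346,101.126) → (137.213,90.993) → (133.504,77.151) → (137.213,63.309) → (147.346,53.176) → (161.188,49.467) → (175.030,53.176) → (185.163,63.309) → (188.872,77.151), returning to the start.

; Generated by LaserGRBL
G21
G90
G0 X83.574 Y208.092
M3 S368
G1 X84.917 Y215.816 F4088
G1 X91.329 Y220.329
G1 X99.053 Y218.986
G1 X103.566 Y212.574
G1 X102.223 Y204.850
G1 X95.811 Y200.337
G1 X88.087 Y201.680
G1 X83.574 Y208.092
M5
G0 X145.715 Y88.131
M3 S933
G1 X142.904 Y98.170 F1091
G1 X149.656 Y123.317
G1 X161.072 Y155.279
G1 X172.255 Y185.759
G1 X178.309 Y206.463
G1 X174.335 Y209.095
M5
G0 X188.872 Y77.151
M3 S368
G1 X185.163 Y90.993 F4088
G1 X175.030 Y101.126
G1 X161.188 Y104.835
G1 X147.346 Y101.126
G1 X137.213 Y90.993
G1 X133.504 Y77.151
G1 X137.213 Y63.309
G1 X147.346 Y53.176
G1 X161.188 Y49.467
G1 X175.030 Y53.176
G1 X185.163 Y63.309
G1 X188.872 Y77.151
M5
G0 X0.000 Y0.000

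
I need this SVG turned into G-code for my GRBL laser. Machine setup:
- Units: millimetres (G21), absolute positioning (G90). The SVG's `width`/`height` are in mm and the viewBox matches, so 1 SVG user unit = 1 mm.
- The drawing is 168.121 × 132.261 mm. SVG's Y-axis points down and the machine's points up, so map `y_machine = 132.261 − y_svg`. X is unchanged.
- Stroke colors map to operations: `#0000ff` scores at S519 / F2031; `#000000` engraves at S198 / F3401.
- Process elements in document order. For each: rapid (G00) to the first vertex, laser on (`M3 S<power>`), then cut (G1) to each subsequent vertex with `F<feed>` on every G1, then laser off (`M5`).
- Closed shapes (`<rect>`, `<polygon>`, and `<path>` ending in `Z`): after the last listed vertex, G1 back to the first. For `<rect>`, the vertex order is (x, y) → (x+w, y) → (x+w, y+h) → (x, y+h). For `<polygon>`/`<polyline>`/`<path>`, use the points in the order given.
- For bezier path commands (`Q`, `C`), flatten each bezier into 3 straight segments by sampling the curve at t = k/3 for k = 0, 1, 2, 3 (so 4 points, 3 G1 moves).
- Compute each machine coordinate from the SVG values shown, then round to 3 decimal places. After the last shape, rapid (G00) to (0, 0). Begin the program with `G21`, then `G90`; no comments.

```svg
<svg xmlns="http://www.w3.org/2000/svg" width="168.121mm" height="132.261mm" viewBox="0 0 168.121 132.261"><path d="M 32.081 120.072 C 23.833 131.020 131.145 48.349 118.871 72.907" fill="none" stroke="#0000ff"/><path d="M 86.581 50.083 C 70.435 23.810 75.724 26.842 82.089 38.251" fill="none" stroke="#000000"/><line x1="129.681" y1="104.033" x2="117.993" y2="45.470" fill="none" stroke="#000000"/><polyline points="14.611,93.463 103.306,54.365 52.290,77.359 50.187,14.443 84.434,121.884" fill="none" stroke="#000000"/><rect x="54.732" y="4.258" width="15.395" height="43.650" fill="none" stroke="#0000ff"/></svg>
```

G21
G90
G00 X32.081 Y12.189
M3 S519
G1 X53.644 Y25.009 F2031
G1 X99.992 Y55.608 F2031
G1 X118.871 Y59.354 F2031
M5
G00 X86.581 Y82.178
M3 S198
G1 X76.826 Y99.458 F3401
G1 X76.837 Y101.852 F3401
G1 X82.089 Y94.010 F3401
M5
G00 X129.681 Y28.228
M3 S198
G1 X117.993 Y86.791 F3401
M5
G00 X14.611 Y38.798
M3 S198
G1 X103.306 Y77.896 F3401
G1 X52.290 Y54.902 F3401
G1 X50.187 Y117.818 F3401
G1 X84.434 Y10.377 F3401
M5
G00 X54.732 Y128.003
M3 S519
G1 X70.127 Y128.003 F2031
G1 X70.127 Y84.353 F2031
G1 X54.732 Y84.353 F2031
G1 X54.732 Y128.003 F2031
M5
G00 X0.000 Y0.000

Since the viewBox matches the mm dimensions, user units are millimetres directly. The only transform is the Y-flip y_m = 132.261 − y_svg.

Shape 1 is a cubic bezier drawn with `<path>`. Its stroke #0000ff means score at S519, F2031. After flipping Y the toolpath is (32.081,12.189) → (53.644,25.009) → (99.992,55.608) → (118.871,59.354).

Shape 2 is a cubic bezier drawn with `<path>`. Its stroke #000000 means engrave at S198, F3401. After flipping Y the toolpath is (86.581,82.178) → (76.826,99.458) → (76.837,101.852) → (82.089,94.010).

Shape 3 is a line segment drawn with `<line>`. Its stroke #000000 means engrave at S198, F3401. After flipping Y the toolpath is (129.681,28.228) → (117.993,86.791).

Shape 4 is a open polyline drawn with `<polyline>`. Its stroke #000000 means engrave at S198, F3401. After flipping Y the toolpath is (14.611,38.798) → (103.306,77.896) → (52.290,54.902) → (50.187,117.818) → (84.434,10.377).

Shape 5 is a rectangle drawn with `<rect>`. Its stroke #0000ff means score at S519, F2031. After flipping Y the toolpath is (54.732,128.003) → (70.127,128.003) → (70.127,84.353) → (54.732,84.353) → (54.732,128.003), returning to the start.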